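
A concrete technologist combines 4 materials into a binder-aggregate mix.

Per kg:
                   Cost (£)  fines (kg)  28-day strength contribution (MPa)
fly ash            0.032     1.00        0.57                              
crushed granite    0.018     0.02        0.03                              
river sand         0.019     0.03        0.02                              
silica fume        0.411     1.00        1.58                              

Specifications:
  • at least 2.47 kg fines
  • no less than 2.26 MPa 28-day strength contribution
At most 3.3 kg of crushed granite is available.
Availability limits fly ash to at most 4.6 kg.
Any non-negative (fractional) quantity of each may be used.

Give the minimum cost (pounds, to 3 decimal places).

£0.127

Set it up as a linear program. Let x1 = kg of fly ash, x2 = kg of crushed granite, x3 = kg of river sand, x4 = kg of silica fume.
min 0.032x1 + 0.018x2 + 0.019x3 + 0.411x4 subject to:
  1x1 + 0.02x2 + 0.03x3 + 1x4 ≥ 2.47   (fines)
  0.57x1 + 0.03x2 + 0.02x3 + 1.58x4 ≥ 2.26   (28-day strength contribution)
  x2 ≤ 3.3
  x1 ≤ 4.6
  x1, x2, x3, x4 ≥ 0.
The cheapest feasible vertex uses only fly ash; crushed granite, river sand, silica fume are not used. The 28-day strength contribution requirement is met with equality.
Solving gives x1 = 3.965.
Hence cost = 0.032·3.965 = £0.12688.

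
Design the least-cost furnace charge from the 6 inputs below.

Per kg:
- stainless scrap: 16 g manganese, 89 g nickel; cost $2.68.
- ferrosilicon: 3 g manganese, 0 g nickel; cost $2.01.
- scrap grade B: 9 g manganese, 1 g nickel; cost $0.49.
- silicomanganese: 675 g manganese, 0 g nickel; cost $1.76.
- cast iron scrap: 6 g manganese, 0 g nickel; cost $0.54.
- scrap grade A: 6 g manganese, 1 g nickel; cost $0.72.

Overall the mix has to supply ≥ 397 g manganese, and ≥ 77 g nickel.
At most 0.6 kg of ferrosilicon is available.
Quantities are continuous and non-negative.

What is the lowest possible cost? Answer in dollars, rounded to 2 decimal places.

This is a linear program. Let x1 = kg of stainless scrap, x2 = kg of ferrosilicon, x3 = kg of scrap grade B, x4 = kg of silicomanganese, x5 = kg of cast iron scrap, x6 = kg of scrap grade A.
Minimise 2.68x1 + 2.01x2 + 0.49x3 + 1.76x4 + 0.54x5 + 0.72x6 s.t.:
  16x1 + 3x2 + 9x3 + 675x4 + 6x5 + 6x6 ≥ 397   (manganese)
  89x1 + 1x3 + 1x6 ≥ 77   (nickel)
  x2 ≤ 0.6
  x1, x2, x3, x4, x5, x6 ≥ 0.
At the optimum only stainless scrap, silicomanganese are positive (ferrosilicon, scrap grade B, cast iron scrap, scrap grade A = 0). The manganese and nickel requirements are met with equality.
So stainless scrap = 0.8652 kg, silicomanganese = 0.5676 kg.
Objective = 2.68·0.8652 + 1.76·0.5676 = 3.3177.

$3.32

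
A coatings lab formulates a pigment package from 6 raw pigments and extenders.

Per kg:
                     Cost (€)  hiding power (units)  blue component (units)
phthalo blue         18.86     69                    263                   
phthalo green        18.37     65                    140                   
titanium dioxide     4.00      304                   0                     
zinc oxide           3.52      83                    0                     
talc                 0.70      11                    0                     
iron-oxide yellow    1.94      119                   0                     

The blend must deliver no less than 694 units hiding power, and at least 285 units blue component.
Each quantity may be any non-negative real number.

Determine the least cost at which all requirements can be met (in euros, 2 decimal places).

Set it up as a linear program. Let x1 = kg of phthalo blue, x2 = kg of phthalo green, x3 = kg of titanium dioxide, x4 = kg of zinc oxide, x5 = kg of talc, x6 = kg of iron-oxide yellow.
min 18.86x1 + 18.37x2 + 4x3 + 3.52x4 + 0.7x5 + 1.94x6 subject to:
  69x1 + 65x2 + 304x3 + 83x4 + 11x5 + 119x6 ≥ 694   (hiding power)
  263x1 + 140x2 ≥ 285   (blue component)
  x1, x2, x3, x4, x5, x6 ≥ 0.
The optimal basis is {phthalo blue, titanium dioxide}; phthalo green, zinc oxide, talc, iron-oxide yellow drop out. The hiding power and blue component requirements are met with equality.
That vertex is x1 = 1.084, x3 = 2.037.
Objective = 18.86·1.084 + 4·2.037 = 28.5922.

€28.59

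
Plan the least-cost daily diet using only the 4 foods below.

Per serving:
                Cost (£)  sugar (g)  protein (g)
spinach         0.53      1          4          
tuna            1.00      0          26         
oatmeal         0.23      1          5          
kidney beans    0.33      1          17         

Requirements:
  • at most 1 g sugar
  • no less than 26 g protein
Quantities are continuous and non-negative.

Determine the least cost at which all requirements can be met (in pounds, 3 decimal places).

Let x1 = servings of spinach, x2 = servings of tuna, x3 = servings of oatmeal, x4 = servings of kidney beans.
Minimise 0.53x1 + 1x2 + 0.23x3 + 0.33x4 s.t.:
  1x1 + 1x3 + 1x4 ≤ 1   (sugar)
  4x1 + 26x2 + 5x3 + 17x4 ≥ 26   (protein)
  x1, x2, x3, x4 ≥ 0.
The optimal basis is {tuna, kidney beans}; spinach, oatmeal drop out. The sugar and protein requirements are met with equality.
That vertex is x2 = 0.3462, x4 = 1.
Objective = 1·0.3462 + 0.33·1 = 0.67620.

£0.676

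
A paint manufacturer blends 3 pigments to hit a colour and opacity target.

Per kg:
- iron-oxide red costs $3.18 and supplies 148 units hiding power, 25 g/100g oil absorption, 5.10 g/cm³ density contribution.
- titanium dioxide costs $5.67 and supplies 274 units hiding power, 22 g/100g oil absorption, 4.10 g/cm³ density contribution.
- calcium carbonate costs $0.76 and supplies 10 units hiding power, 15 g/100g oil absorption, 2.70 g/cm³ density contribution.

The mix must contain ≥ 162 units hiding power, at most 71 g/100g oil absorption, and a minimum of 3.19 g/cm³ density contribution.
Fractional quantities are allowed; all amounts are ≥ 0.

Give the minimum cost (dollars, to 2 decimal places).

$3.38

Treat it as an LP. Let x1 = kg of iron-oxide red, x2 = kg of titanium dioxide, x3 = kg of calcium carbonate.
Minimize 3.18x1 + 5.67x2 + 0.76x3 s.t.:
  148x1 + 274x2 + 10x3 ≥ 162   (hiding power)
  25x1 + 22x2 + 15x3 ≤ 71   (oil absorption)
  5.1x1 + 4.1x2 + 2.7x3 ≥ 3.19   (density contribution)
  x1, x2, x3 ≥ 0.
The cheapest feasible vertex uses only iron-oxide red, titanium dioxide; calcium carbonate is not used. Binding constraints: hiding power and density contribution.
So iron-oxide red = 0.2654 kg, titanium dioxide = 0.4479 kg.
Hence cost = 3.18·0.2654 + 5.67·0.4479 = $3.3836.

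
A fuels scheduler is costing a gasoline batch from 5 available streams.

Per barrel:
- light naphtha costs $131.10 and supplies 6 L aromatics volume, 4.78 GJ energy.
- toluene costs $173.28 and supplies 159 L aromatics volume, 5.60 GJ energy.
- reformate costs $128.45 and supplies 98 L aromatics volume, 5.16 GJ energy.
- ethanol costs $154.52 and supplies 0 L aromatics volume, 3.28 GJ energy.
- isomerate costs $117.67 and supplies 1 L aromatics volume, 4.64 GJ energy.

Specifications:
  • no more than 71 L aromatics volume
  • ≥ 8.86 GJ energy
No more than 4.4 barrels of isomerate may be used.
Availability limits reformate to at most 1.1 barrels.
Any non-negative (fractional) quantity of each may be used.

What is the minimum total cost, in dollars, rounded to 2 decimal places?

$222.97

Let x1 = barrels of light naphtha, x2 = barrels of toluene, x3 = barrels of reformate, x4 = barrels of ethanol, x5 = barrels of isomerate.
Minimize 131.1x1 + 173.28x2 + 128.45x3 + 154.52x4 + 117.67x5 subject to:
  6x1 + 159x2 + 98x3 + 1x5 ≤ 71   (aromatics volume)
  4.78x1 + 5.6x2 + 5.16x3 + 3.28x4 + 4.64x5 ≥ 8.86   (energy)
  x5 ≤ 4.4
  x3 ≤ 1.1
  x1, x2, x3, x4, x5 ≥ 0.
The cheapest feasible vertex uses only reformate, isomerate; light naphtha, toluene, ethanol are not used. Binding constraints: aromatics volume and energy.
So reformate = 0.713097 barrels, isomerate = 1.11647 barrels.
Objective = 128.45·0.713097 + 117.67·1.11647 = 222.9723.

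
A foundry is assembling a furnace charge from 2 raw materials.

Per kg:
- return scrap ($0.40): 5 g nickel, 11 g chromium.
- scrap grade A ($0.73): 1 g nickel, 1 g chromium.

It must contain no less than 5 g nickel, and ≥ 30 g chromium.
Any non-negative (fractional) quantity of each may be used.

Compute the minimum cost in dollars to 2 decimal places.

$1.09

Let x1 = kg of return scrap, x2 = kg of scrap grade A.
Minimise 0.4x1 + 0.73x2 subject to:
  5x1 + 1x2 ≥ 5   (nickel)
  11x1 + 1x2 ≥ 30   (chromium)
  x1, x2 ≥ 0.
The minimum-cost mix takes nothing from scrap grade A — only return scrap. There the chromium constraint is tight.
That vertex is x1 = 2.727.
Total cost: 0.4·2.727 = 1.0908.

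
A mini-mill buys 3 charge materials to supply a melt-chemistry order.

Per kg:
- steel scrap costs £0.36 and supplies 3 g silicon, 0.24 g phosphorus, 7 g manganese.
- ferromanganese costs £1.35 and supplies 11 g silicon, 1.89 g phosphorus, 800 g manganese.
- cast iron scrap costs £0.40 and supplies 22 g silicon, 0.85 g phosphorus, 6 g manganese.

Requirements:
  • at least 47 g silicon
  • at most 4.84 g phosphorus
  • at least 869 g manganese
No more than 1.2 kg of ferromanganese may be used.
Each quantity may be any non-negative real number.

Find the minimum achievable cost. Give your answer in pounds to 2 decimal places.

Set it up as a linear program. Let x1 = kg of steel scrap, x2 = kg of ferromanganese, x3 = kg of cast iron scrap.
min 0.36x1 + 1.35x2 + 0.4x3 s.t.:
  3x1 + 11x2 + 22x3 ≥ 47   (silicon)
  0.24x1 + 1.89x2 + 0.85x3 ≤ 4.84   (phosphorus)
  7x1 + 800x2 + 6x3 ≥ 869   (manganese)
  x2 ≤ 1.2
  x1, x2, x3 ≥ 0.
At the optimum only ferromanganese, cast iron scrap are positive (steel scrap = 0). The silicon and manganese requirements are met with equality.
Solving gives x2 = 1.074, x3 = 1.599.
Cost = 1.35·1.074 + 0.4·1.599 = 2.0895.

£2.09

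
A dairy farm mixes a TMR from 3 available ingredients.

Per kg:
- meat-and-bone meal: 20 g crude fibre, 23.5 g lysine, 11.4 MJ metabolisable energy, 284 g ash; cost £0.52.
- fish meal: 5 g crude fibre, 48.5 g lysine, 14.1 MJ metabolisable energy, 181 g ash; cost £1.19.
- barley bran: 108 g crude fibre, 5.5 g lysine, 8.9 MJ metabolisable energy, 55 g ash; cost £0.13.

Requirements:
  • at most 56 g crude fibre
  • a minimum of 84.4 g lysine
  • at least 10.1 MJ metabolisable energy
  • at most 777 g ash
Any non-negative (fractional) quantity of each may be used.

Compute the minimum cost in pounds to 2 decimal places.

£1.94

This is a linear program. Let x1 = kg of meat-and-bone meal, x2 = kg of fish meal, x3 = kg of barley bran.
min 0.52x1 + 1.19x2 + 0.13x3 s.t.:
  20x1 + 5x2 + 108x3 ≤ 56   (crude fibre)
  23.5x1 + 48.5x2 + 5.5x3 ≥ 84.4   (lysine)
  11.4x1 + 14.1x2 + 8.9x3 ≥ 10.1   (metabolisable energy)
  284x1 + 181x2 + 55x3 ≤ 777   (ash)
  x1, x2, x3 ≥ 0.
The optimal basis is {meat-and-bone meal, fish meal}; barley bran drops out. There the lysine and ash constraints are tight.
So meat-and-bone meal = 2.354 kg, fish meal = 0.5998 kg.
Hence cost = 0.52·2.354 + 1.19·0.5998 = £1.9378.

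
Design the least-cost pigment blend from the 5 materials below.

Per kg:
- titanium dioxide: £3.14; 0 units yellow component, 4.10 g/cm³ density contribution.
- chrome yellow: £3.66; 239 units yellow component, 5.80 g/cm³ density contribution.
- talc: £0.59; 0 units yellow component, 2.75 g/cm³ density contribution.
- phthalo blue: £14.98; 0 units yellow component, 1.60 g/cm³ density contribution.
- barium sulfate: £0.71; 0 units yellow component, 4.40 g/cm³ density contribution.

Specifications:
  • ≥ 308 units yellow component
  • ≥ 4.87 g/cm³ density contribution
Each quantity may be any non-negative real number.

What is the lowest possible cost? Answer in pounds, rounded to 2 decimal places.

£4.72

Treat it as an LP. Let x1 = kg of titanium dioxide, x2 = kg of chrome yellow, x3 = kg of talc, x4 = kg of phthalo blue, x5 = kg of barium sulfate.
min 3.14x1 + 3.66x2 + 0.59x3 + 14.98x4 + 0.71x5 with:
  239x2 ≥ 308   (yellow component)
  4.1x1 + 5.8x2 + 2.75x3 + 1.6x4 + 4.4x5 ≥ 4.87   (density contribution)
  x1, x2, x3, x4, x5 ≥ 0.
The optimal basis is {chrome yellow}; titanium dioxide, talc, phthalo blue, barium sulfate drop out. There the yellow component constraint is tight.
So chrome yellow = 1.289 kg.
Total cost: 3.66·1.289 = 4.7177.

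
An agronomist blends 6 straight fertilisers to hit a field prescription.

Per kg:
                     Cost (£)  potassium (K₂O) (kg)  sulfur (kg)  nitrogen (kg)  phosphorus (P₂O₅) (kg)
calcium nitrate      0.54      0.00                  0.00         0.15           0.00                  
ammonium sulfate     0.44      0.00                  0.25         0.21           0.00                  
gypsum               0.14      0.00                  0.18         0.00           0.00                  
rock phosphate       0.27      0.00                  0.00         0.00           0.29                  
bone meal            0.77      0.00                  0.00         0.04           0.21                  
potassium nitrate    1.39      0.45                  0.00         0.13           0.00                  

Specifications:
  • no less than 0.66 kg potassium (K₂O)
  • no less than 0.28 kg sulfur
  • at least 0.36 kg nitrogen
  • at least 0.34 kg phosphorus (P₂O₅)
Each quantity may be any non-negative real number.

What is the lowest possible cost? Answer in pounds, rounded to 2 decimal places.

£2.77

Treat it as an LP. Let x1 = kg of calcium nitrate, x2 = kg of ammonium sulfate, x3 = kg of gypsum, x4 = kg of rock phosphate, x5 = kg of bone meal, x6 = kg of potassium nitrate.
Minimize 0.54x1 + 0.44x2 + 0.14x3 + 0.27x4 + 0.77x5 + 1.39x6 s.t.:
  0.45x6 ≥ 0.66   (potassium (K₂O))
  0.25x2 + 0.18x3 ≥ 0.28   (sulfur)
  0.15x1 + 0.21x2 + 0.04x5 + 0.13x6 ≥ 0.36   (nitrogen)
  0.29x4 + 0.21x5 ≥ 0.34   (phosphorus (P₂O₅))
  x1, x2, x3, x4, x5, x6 ≥ 0.
The optimal basis is {ammonium sulfate, gypsum, rock phosphate, potassium nitrate}; calcium nitrate, bone meal drop out. There the potassium (K₂O), sulfur, nitrogen, phosphorus (P₂O₅) constraints are tight.
So ammonium sulfate = 0.8063 kg, gypsum = 0.4356 kg, rock phosphate = 1.172 kg, potassium nitrate = 1.467 kg.
Total cost: 0.44·0.8063 + 0.14·0.4356 + 0.27·1.172 + 1.39·1.467 = 2.7713.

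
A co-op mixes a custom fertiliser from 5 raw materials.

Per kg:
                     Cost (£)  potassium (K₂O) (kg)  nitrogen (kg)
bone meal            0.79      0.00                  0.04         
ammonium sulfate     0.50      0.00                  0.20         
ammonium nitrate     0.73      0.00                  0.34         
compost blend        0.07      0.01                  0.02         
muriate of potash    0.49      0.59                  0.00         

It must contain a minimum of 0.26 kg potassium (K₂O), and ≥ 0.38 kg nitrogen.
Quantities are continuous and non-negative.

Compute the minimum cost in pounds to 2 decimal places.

Let x1 = kg of bone meal, x2 = kg of ammonium sulfate, x3 = kg of ammonium nitrate, x4 = kg of compost blend, x5 = kg of muriate of potash.
min 0.79x1 + 0.5x2 + 0.73x3 + 0.07x4 + 0.49x5 s.t.:
  0.01x4 + 0.59x5 ≥ 0.26   (potassium (K₂O))
  0.04x1 + 0.2x2 + 0.34x3 + 0.02x4 ≥ 0.38   (nitrogen)
  x1, x2, x3, x4, x5 ≥ 0.
The optimal basis is {ammonium nitrate, muriate of potash}; bone meal, ammonium sulfate, compost blend drop out. Binding constraints: potassium (K₂O) and nitrogen.
So ammonium nitrate = 1.118 kg, muriate of potash = 0.4407 kg.
Hence cost = 0.73·1.118 + 0.49·0.4407 = £1.0321.

£1.03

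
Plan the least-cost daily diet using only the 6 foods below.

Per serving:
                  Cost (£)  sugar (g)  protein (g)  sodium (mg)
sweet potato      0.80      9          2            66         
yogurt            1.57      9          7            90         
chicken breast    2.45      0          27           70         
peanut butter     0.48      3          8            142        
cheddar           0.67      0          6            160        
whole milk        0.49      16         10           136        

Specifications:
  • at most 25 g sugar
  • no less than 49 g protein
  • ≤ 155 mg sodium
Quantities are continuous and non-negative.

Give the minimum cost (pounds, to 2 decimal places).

Set it up as a linear program. Let x1 = servings of sweet potato, x2 = servings of yogurt, x3 = servings of chicken breast, x4 = servings of peanut butter, x5 = servings of cheddar, x6 = servings of whole milk.
Minimise 0.8x1 + 1.57x2 + 2.45x3 + 0.48x4 + 0.67x5 + 0.49x6 with:
  9x1 + 9x2 + 3x4 + 16x6 ≤ 25   (sugar)
  2x1 + 7x2 + 27x3 + 8x4 + 6x5 + 10x6 ≥ 49   (protein)
  66x1 + 90x2 + 70x3 + 142x4 + 160x5 + 136x6 ≤ 155   (sodium)
  x1, x2, x3, x4, x5, x6 ≥ 0.
The optimal basis is {chicken breast, whole milk}; sweet potato, yogurt, peanut butter, cheddar drop out. There the protein and sodium constraints are tight.
Optimal quantities: chicken breast = 1.721 servings, whole milk = 0.254 servings.
Cost = 2.45·1.721 + 0.49·0.254 = 4.3409.

£4.34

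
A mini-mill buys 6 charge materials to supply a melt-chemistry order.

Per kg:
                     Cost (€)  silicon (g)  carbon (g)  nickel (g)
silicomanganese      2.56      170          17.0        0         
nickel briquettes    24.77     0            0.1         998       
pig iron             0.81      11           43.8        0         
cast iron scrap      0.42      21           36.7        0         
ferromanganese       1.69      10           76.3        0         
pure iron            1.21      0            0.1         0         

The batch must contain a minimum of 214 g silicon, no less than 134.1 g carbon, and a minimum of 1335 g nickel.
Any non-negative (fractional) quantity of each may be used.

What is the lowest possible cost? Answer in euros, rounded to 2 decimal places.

Let x1 = kg of silicomanganese, x2 = kg of nickel briquettes, x3 = kg of pig iron, x4 = kg of cast iron scrap, x5 = kg of ferromanganese, x6 = kg of pure iron.
min 2.56x1 + 24.77x2 + 0.81x3 + 0.42x4 + 1.69x5 + 1.21x6 with:
  170x1 + 11x3 + 21x4 + 10x5 ≥ 214   (silicon)
  17x1 + 0.1x2 + 43.8x3 + 36.7x4 + 76.3x5 + 0.1x6 ≥ 134.1   (carbon)
  998x2 ≥ 1335   (nickel)
  x1, x2, x3, x4, x5, x6 ≥ 0.
The cheapest feasible vertex uses only silicomanganese, nickel briquettes, cast iron scrap; pig iron, ferromanganese, pure iron are not used. There the silicon, carbon, nickel constraints are tight.
That vertex is x1 = 0.856938, x2 = 1.33768, x4 = 3.25336.
Hence cost = 2.56·0.856938 + 24.77·1.33768 + 0.42·3.25336 = €36.6945.

€36.69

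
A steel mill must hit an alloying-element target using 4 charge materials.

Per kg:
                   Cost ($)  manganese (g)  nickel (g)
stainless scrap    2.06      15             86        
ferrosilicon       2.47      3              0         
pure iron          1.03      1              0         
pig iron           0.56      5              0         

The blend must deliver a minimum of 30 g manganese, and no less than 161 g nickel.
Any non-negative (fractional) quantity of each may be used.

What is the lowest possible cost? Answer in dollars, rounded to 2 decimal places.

Let x1 = kg of stainless scrap, x2 = kg of ferrosilicon, x3 = kg of pure iron, x4 = kg of pig iron.
Minimize 2.06x1 + 2.47x2 + 1.03x3 + 0.56x4 subject to:
  15x1 + 3x2 + 1x3 + 5x4 ≥ 30   (manganese)
  86x1 ≥ 161   (nickel)
  x1, x2, x3, x4 ≥ 0.
The cheapest feasible vertex uses only stainless scrap, pig iron; ferrosilicon, pure iron are not used. There the manganese and nickel constraints are tight.
That vertex is x1 = 1.872, x4 = 0.3837.
Total cost: 2.06·1.872 + 0.56·0.3837 = 4.0712.

$4.07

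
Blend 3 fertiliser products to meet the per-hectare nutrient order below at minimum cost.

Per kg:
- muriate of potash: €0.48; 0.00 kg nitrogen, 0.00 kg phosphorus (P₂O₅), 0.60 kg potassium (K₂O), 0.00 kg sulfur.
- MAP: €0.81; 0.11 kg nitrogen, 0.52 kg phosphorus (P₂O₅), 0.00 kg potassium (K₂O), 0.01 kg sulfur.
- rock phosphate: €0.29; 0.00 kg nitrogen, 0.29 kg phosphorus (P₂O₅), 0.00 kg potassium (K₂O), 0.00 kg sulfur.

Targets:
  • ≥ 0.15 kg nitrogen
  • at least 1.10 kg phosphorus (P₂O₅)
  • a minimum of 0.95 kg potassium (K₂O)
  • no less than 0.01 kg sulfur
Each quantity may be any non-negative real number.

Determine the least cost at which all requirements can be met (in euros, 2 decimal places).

€2.26

Let x1 = kg of muriate of potash, x2 = kg of MAP, x3 = kg of rock phosphate.
min 0.48x1 + 0.81x2 + 0.29x3 subject to:
  0.11x2 ≥ 0.15   (nitrogen)
  0.52x2 + 0.29x3 ≥ 1.1   (phosphorus (P₂O₅))
  0.6x1 ≥ 0.95   (potassium (K₂O))
  0.01x2 ≥ 0.01   (sulfur)
  x1, x2, x3 ≥ 0.
The optimal mix uses every input. Binding constraints: nitrogen, phosphorus (P₂O₅), potassium (K₂O).
That vertex is x1 = 1.583, x2 = 1.364, x3 = 1.348.
Hence cost = 0.48·1.583 + 0.81·1.364 + 0.29·1.348 = €2.2556.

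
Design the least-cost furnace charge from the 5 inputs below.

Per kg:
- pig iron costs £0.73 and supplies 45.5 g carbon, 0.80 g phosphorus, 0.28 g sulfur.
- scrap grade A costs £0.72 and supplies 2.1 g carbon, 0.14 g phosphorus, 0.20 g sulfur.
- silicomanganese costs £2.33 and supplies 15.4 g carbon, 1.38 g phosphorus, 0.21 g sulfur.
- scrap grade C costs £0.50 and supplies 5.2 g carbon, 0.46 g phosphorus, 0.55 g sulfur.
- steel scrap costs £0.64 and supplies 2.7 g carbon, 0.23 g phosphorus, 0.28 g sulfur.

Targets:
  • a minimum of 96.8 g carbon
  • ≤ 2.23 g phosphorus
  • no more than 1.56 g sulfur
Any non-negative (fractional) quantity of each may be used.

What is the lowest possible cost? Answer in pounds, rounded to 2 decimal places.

Let x1 = kg of pig iron, x2 = kg of scrap grade A, x3 = kg of silicomanganese, x4 = kg of scrap grade C, x5 = kg of steel scrap.
Minimize 0.73x1 + 0.72x2 + 2.33x3 + 0.5x4 + 0.64x5 subject to:
  45.5x1 + 2.1x2 + 15.4x3 + 5.2x4 + 2.7x5 ≥ 96.8   (carbon)
  0.8x1 + 0.14x2 + 1.38x3 + 0.46x4 + 0.23x5 ≤ 2.23   (phosphorus)
  0.28x1 + 0.2x2 + 0.21x3 + 0.55x4 + 0.28x5 ≤ 1.56   (sulfur)
  x1, x2, x3, x4, x5 ≥ 0.
At the optimum only pig iron is positive (scrap grade A, silicomanganese, scrap grade C, steel scrap = 0). The carbon requirement is met with equality.
So pig iron = 2.127 kg.
Hence cost = 0.73·2.127 = £1.5527.

£1.55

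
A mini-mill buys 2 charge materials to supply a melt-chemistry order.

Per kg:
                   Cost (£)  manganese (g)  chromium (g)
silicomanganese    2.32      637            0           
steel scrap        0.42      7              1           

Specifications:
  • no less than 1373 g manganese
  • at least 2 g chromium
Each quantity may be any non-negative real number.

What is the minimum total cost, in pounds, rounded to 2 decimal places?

This is a linear program. Let x1 = kg of silicomanganese, x2 = kg of steel scrap.
Minimise 2.32x1 + 0.42x2 with:
  637x1 + 7x2 ≥ 1373   (manganese)
  1x2 ≥ 2   (chromium)
  x1, x2 ≥ 0.
Both inputs are positive at the optimum. Binding constraints: manganese and chromium.
So silicomanganese = 2.133 kg, steel scrap = 2 kg.
Total cost: 2.32·2.133 + 0.42·2 = 5.7886.

£5.79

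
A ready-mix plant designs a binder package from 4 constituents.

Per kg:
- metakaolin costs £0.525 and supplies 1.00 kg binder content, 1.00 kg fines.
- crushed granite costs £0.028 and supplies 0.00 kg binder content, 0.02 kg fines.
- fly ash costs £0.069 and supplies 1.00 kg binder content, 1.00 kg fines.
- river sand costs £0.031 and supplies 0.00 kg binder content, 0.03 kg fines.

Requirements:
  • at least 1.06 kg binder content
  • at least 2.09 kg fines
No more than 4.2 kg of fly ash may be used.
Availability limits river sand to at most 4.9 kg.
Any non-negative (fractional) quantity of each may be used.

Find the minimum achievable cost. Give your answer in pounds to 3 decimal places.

Let x1 = kg of metakaolin, x2 = kg of crushed granite, x3 = kg of fly ash, x4 = kg of river sand.
Minimise 0.525x1 + 0.028x2 + 0.069x3 + 0.031x4 subject to:
  1x1 + 1x3 ≥ 1.06   (binder content)
  1x1 + 0.02x2 + 1x3 + 0.03x4 ≥ 2.09   (fines)
  x3 ≤ 4.2
  x4 ≤ 4.9
  x1, x2, x3, x4 ≥ 0.
The cheapest feasible vertex uses only fly ash; metakaolin, crushed granite, river sand are not used. The fines requirement is met with equality.
So fly ash = 2.09 kg.
Total cost: 0.069·2.09 = 0.14421.

£0.144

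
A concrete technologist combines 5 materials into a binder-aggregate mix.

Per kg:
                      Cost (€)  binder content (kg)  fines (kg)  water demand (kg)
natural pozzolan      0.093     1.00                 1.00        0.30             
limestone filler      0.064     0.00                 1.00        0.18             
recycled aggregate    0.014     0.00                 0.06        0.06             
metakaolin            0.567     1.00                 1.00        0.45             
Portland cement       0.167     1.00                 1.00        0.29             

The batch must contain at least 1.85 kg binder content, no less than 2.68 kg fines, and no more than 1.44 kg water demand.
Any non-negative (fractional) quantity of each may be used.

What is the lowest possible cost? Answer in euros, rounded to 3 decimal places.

Let x1 = kg of natural pozzolan, x2 = kg of limestone filler, x3 = kg of recycled aggregate, x4 = kg of metakaolin, x5 = kg of Portland cement.
Minimize 0.093x1 + 0.064x2 + 0.014x3 + 0.567x4 + 0.167x5 with:
  1x1 + 1x4 + 1x5 ≥ 1.85   (binder content)
  1x1 + 1x2 + 0.06x3 + 1x4 + 1x5 ≥ 2.68   (fines)
  0.3x1 + 0.18x2 + 0.06x3 + 0.45x4 + 0.29x5 ≤ 1.44   (water demand)
  x1, x2, x3, x4, x5 ≥ 0.
At the optimum only natural pozzolan, limestone filler are positive (recycled aggregate, metakaolin, Portland cement = 0). Binding constraints: binder content and fines.
Solving gives x1 = 1.85, x2 = 0.83.
Hence cost = 0.093·1.85 + 0.064·0.83 = €0.22517.

€0.225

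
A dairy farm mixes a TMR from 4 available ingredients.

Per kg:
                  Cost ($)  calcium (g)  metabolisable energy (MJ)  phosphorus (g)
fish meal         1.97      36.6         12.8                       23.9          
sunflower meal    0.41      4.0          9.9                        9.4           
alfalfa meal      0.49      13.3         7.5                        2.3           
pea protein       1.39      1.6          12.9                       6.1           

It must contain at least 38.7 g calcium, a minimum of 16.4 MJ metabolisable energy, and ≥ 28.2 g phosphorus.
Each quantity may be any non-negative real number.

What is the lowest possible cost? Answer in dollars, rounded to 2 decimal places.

$2.07

Set it up as a linear program. Let x1 = kg of fish meal, x2 = kg of sunflower meal, x3 = kg of alfalfa meal, x4 = kg of pea protein.
min 1.97x1 + 0.41x2 + 0.49x3 + 1.39x4 with:
  36.6x1 + 4x2 + 13.3x3 + 1.6x4 ≥ 38.7   (calcium)
  12.8x1 + 9.9x2 + 7.5x3 + 12.9x4 ≥ 16.4   (metabolisable energy)
  23.9x1 + 9.4x2 + 2.3x3 + 6.1x4 ≥ 28.2   (phosphorus)
  x1, x2, x3, x4 ≥ 0.
The cheapest feasible vertex uses only sunflower meal, alfalfa meal; fish meal, pea protein are not used. There the calcium and phosphorus constraints are tight.
That vertex is x2 = 2.47, x3 = 2.167.
Cost = 0.41·2.47 + 0.49·2.167 = 2.0745.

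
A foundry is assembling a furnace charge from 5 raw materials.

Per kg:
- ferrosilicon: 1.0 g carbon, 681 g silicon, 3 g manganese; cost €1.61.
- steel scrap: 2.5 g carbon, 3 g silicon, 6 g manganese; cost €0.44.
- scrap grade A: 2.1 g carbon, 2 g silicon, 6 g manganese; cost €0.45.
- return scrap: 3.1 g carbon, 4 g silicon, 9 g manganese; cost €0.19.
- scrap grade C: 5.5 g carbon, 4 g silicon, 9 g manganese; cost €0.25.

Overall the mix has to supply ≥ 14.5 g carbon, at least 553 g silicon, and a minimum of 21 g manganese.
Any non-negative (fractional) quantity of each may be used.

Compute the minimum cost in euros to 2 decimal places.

€1.91

Treat it as an LP. Let x1 = kg of ferrosilicon, x2 = kg of steel scrap, x3 = kg of scrap grade A, x4 = kg of return scrap, x5 = kg of scrap grade C.
min 1.61x1 + 0.44x2 + 0.45x3 + 0.19x4 + 0.25x5 subject to:
  1x1 + 2.5x2 + 2.1x3 + 3.1x4 + 5.5x5 ≥ 14.5   (carbon)
  681x1 + 3x2 + 2x3 + 4x4 + 4x5 ≥ 553   (silicon)
  3x1 + 6x2 + 6x3 + 9x4 + 9x5 ≥ 21   (manganese)
  x1, x2, x3, x4, x5 ≥ 0.
The minimum-cost mix takes nothing from steel scrap, scrap grade A, return scrap — only ferrosilicon, scrap grade C. Binding constraints: carbon and silicon.
So ferrosilicon = 0.7974 kg, scrap grade C = 2.491 kg.
Total cost: 1.61·0.7974 + 0.25·2.491 = 1.9066.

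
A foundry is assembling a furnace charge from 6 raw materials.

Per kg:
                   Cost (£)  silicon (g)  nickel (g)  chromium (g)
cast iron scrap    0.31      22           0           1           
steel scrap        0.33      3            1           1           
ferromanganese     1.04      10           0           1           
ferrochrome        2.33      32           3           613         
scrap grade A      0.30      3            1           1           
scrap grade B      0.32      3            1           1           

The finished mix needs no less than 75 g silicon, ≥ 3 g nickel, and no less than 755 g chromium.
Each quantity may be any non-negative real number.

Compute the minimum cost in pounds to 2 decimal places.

£3.37

Let x1 = kg of cast iron scrap, x2 = kg of steel scrap, x3 = kg of ferromanganese, x4 = kg of ferrochrome, x5 = kg of scrap grade A, x6 = kg of scrap grade B.
Minimize 0.31x1 + 0.33x2 + 1.04x3 + 2.33x4 + 0.3x5 + 0.32x6 s.t.:
  22x1 + 3x2 + 10x3 + 32x4 + 3x5 + 3x6 ≥ 75   (silicon)
  1x2 + 3x4 + 1x5 + 1x6 ≥ 3   (nickel)
  1x1 + 1x2 + 1x3 + 613x4 + 1x5 + 1x6 ≥ 755   (chromium)
  x1, x2, x3, x4, x5, x6 ≥ 0.
At the optimum only cast iron scrap, ferrochrome are positive (steel scrap, ferromanganese, scrap grade A, scrap grade B = 0). The silicon and chromium requirements are met with equality.
So cast iron scrap = 1.621 kg, ferrochrome = 1.229 kg.
Total cost: 0.31·1.621 + 2.33·1.229 = 3.3661.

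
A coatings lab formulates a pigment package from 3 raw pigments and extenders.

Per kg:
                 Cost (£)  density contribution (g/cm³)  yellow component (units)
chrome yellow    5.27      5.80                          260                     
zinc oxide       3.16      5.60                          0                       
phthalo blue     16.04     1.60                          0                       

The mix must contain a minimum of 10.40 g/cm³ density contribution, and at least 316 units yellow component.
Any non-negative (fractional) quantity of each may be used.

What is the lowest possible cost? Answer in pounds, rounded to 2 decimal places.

Set it up as a linear program. Let x1 = kg of chrome yellow, x2 = kg of zinc oxide, x3 = kg of phthalo blue.
min 5.27x1 + 3.16x2 + 16.04x3 with:
  5.8x1 + 5.6x2 + 1.6x3 ≥ 10.4   (density contribution)
  260x1 ≥ 316   (yellow component)
  x1, x2, x3 ≥ 0.
At the optimum only chrome yellow, zinc oxide are positive (phthalo blue = 0). The density contribution and yellow component requirements are met with equality.
So chrome yellow = 1.2154 kg, zinc oxide = 0.59835 kg.
Objective = 5.27·1.2154 + 3.16·0.59835 = 8.2959.

£8.30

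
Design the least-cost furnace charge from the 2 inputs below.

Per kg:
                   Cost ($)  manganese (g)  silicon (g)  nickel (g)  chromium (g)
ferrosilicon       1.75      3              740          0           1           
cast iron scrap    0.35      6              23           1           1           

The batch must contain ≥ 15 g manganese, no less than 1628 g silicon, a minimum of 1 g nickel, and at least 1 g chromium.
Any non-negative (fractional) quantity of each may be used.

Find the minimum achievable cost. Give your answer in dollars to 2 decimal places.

Let x1 = kg of ferrosilicon, x2 = kg of cast iron scrap.
min 1.75x1 + 0.35x2 with:
  3x1 + 6x2 ≥ 15   (manganese)
  740x1 + 23x2 ≥ 1628   (silicon)
  1x2 ≥ 1   (nickel)
  1x1 + 1x2 ≥ 1   (chromium)
  x1, x2 ≥ 0.
Both inputs are positive at the optimum. There the manganese and silicon constraints are tight.
Solving gives x1 = 2.156, x2 = 1.422.
Hence cost = 1.75·2.156 + 0.35·1.422 = $4.2707.

$4.27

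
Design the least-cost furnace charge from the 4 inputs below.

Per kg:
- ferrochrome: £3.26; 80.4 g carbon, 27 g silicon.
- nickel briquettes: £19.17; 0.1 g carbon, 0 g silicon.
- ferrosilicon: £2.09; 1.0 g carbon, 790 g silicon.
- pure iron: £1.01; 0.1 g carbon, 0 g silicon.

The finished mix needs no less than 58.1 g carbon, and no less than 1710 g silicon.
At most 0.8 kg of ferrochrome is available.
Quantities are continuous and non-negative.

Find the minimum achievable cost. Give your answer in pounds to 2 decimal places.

£6.74

Treat it as an LP. Let x1 = kg of ferrochrome, x2 = kg of nickel briquettes, x3 = kg of ferrosilicon, x4 = kg of pure iron.
min 3.26x1 + 19.17x2 + 2.09x3 + 1.01x4 with:
  80.4x1 + 0.1x2 + 1x3 + 0.1x4 ≥ 58.1   (carbon)
  27x1 + 790x3 ≥ 1710   (silicon)
  x1 ≤ 0.8
  x1, x2, x3, x4 ≥ 0.
At the optimum only ferrochrome, ferrosilicon are positive (nickel briquettes, pure iron = 0). Binding constraints: carbon and silicon.
Solving gives x1 = 0.696, x3 = 2.141.
Objective = 3.26·0.696 + 2.09·2.141 = 6.7437.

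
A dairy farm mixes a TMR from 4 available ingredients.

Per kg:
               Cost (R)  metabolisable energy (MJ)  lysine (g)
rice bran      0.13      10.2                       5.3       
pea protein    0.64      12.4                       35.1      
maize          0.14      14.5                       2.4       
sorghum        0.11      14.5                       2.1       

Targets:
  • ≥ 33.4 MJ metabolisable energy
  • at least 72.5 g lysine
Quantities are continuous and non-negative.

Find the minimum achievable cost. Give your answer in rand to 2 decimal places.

R1.35

This is a linear program. Let x1 = kg of rice bran, x2 = kg of pea protein, x3 = kg of maize, x4 = kg of sorghum.
Minimise 0.13x1 + 0.64x2 + 0.14x3 + 0.11x4 subject to:
  10.2x1 + 12.4x2 + 14.5x3 + 14.5x4 ≥ 33.4   (metabolisable energy)
  5.3x1 + 35.1x2 + 2.4x3 + 2.1x4 ≥ 72.5   (lysine)
  x1, x2, x3, x4 ≥ 0.
At the optimum only rice bran, pea protein are positive (maize, sorghum = 0). The metabolisable energy and lysine requirements are met with equality.
So rice bran = 0.9351 kg, pea protein = 1.924 kg.
Total cost: 0.13·0.9351 + 0.64·1.924 = 1.3529.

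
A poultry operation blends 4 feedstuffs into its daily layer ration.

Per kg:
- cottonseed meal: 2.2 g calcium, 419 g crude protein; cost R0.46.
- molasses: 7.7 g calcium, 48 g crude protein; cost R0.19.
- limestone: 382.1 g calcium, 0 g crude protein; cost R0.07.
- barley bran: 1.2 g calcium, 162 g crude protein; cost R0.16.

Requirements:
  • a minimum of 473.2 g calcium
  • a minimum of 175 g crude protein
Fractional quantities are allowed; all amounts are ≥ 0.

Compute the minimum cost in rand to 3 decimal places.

This is a linear program. Let x1 = kg of cottonseed meal, x2 = kg of molasses, x3 = kg of limestone, x4 = kg of barley bran.
min 0.46x1 + 0.19x2 + 0.07x3 + 0.16x4 with:
  2.2x1 + 7.7x2 + 382.1x3 + 1.2x4 ≥ 473.2   (calcium)
  419x1 + 48x2 + 162x4 ≥ 175   (crude protein)
  x1, x2, x3, x4 ≥ 0.
The cheapest feasible vertex uses only limestone, barley bran; cottonseed meal, molasses are not used. Binding constraints: calcium and crude protein.
Solving gives x3 = 1.235, x4 = 1.08.
Total cost: 0.07·1.235 + 0.16·1.08 = 0.25925.

R0.259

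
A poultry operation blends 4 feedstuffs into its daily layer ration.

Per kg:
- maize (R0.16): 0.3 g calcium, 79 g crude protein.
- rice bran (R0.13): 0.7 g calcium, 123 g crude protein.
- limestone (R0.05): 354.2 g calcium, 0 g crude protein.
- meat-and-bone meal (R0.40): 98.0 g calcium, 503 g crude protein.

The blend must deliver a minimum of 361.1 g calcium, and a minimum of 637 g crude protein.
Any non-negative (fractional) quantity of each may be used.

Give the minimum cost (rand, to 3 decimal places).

Let x1 = kg of maize, x2 = kg of rice bran, x3 = kg of limestone, x4 = kg of meat-and-bone meal.
Minimize 0.16x1 + 0.13x2 + 0.05x3 + 0.4x4 with:
  0.3x1 + 0.7x2 + 354.2x3 + 98x4 ≥ 361.1   (calcium)
  79x1 + 123x2 + 503x4 ≥ 637   (crude protein)
  x1, x2, x3, x4 ≥ 0.
The cheapest feasible vertex uses only limestone, meat-and-bone meal; maize, rice bran are not used. The calcium and crude protein requirements are met with equality.
So limestone = 0.6691 kg, meat-and-bone meal = 1.266 kg.
Total cost: 0.05·0.6691 + 0.4·1.266 = 0.53986.

R0.540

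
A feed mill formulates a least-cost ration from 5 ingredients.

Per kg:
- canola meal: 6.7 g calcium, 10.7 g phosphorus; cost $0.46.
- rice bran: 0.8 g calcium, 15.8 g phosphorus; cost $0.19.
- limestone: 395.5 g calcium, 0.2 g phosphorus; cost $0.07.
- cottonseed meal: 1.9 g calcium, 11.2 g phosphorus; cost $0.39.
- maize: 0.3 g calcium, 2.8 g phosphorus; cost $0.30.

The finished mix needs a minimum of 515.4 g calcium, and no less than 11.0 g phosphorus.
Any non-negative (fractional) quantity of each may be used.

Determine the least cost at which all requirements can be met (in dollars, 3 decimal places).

Let x1 = kg of canola meal, x2 = kg of rice bran, x3 = kg of limestone, x4 = kg of cottonseed meal, x5 = kg of maize.
Minimize 0.46x1 + 0.19x2 + 0.07x3 + 0.39x4 + 0.3x5 s.t.:
  6.7x1 + 0.8x2 + 395.5x3 + 1.9x4 + 0.3x5 ≥ 515.4   (calcium)
  10.7x1 + 15.8x2 + 0.2x3 + 11.2x4 + 2.8x5 ≥ 11   (phosphorus)
  x1, x2, x3, x4, x5 ≥ 0.
The minimum-cost mix takes nothing from canola meal, cottonseed meal, maize — only rice bran, limestone. Binding constraints: calcium and phosphorus.
That vertex is x2 = 0.6797, x3 = 1.302.
Cost = 0.19·0.6797 + 0.07·1.302 = 0.22028.

$0.220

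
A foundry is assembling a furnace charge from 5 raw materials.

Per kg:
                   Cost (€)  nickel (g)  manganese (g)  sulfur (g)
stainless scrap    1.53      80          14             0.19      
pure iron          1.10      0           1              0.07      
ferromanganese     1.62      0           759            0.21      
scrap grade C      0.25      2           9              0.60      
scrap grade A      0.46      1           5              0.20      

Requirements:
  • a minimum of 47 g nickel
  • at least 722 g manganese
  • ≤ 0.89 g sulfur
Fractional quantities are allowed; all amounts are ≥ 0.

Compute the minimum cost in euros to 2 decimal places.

€2.42

Let x1 = kg of stainless scrap, x2 = kg of pure iron, x3 = kg of ferromanganese, x4 = kg of scrap grade C, x5 = kg of scrap grade A.
Minimise 1.53x1 + 1.1x2 + 1.62x3 + 0.25x4 + 0.46x5 with:
  80x1 + 2x4 + 1x5 ≥ 47   (nickel)
  14x1 + 1x2 + 759x3 + 9x4 + 5x5 ≥ 722   (manganese)
  0.19x1 + 0.07x2 + 0.21x3 + 0.6x4 + 0.2x5 ≤ 0.89   (sulfur)
  x1, x2, x3, x4, x5 ≥ 0.
The optimal basis is {stainless scrap, ferromanganese}; pure iron, scrap grade C, scrap grade A drop out. Binding constraints: nickel and manganese.
That vertex is x1 = 0.5875, x3 = 0.9404.
Objective = 1.53·0.5875 + 1.62·0.9404 = 2.4223.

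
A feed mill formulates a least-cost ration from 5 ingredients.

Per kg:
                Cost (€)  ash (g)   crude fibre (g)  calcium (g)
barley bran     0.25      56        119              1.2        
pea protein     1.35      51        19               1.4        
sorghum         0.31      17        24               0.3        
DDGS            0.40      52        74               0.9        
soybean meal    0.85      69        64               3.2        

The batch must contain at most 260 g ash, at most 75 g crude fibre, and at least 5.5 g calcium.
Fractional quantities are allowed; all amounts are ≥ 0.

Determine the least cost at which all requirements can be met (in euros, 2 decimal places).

Let x1 = kg of barley bran, x2 = kg of pea protein, x3 = kg of sorghum, x4 = kg of DDGS, x5 = kg of soybean meal.
min 0.25x1 + 1.35x2 + 0.31x3 + 0.4x4 + 0.85x5 subject to:
  56x1 + 51x2 + 17x3 + 52x4 + 69x5 ≤ 260   (ash)
  119x1 + 19x2 + 24x3 + 74x4 + 64x5 ≤ 75   (crude fibre)
  1.2x1 + 1.4x2 + 0.3x3 + 0.9x4 + 3.2x5 ≥ 5.5   (calcium)
  x1, x2, x3, x4, x5 ≥ 0.
The cheapest feasible vertex uses only pea protein, soybean meal; barley bran, sorghum, DDGS are not used. The crude fibre and calcium requirements are met with equality.
Solving gives x2 = 3.889, x5 = 0.01736.
Objective = 1.35·3.889 + 0.85·0.01736 = 5.2649.

€5.26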